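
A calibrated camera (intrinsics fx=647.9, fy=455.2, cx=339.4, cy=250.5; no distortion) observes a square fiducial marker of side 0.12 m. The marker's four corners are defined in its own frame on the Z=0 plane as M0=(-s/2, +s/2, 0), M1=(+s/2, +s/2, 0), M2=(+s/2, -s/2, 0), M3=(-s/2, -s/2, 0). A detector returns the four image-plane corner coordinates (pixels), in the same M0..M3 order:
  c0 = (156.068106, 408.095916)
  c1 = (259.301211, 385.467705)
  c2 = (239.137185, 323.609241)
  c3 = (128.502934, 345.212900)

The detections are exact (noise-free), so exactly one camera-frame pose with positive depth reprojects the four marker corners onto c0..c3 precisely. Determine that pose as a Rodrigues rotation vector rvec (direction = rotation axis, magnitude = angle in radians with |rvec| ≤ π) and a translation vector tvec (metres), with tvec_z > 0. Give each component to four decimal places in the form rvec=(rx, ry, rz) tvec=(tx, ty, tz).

rvec=(0.3543, -0.2739, -0.1957) tvec=(-0.1591, 0.1843, 0.7244)

Intrinsics K: fx=647.9, fy=455.2, cx=339.4, cy=250.5
Marker side s = 0.12 m; corners in marker frame (Z=0):
  M0 = (-0.0600, +0.0600, 0)
  M1 = (+0.0600, +0.0600, 0)
  M2 = (+0.0600, -0.0600, 0)
  M3 = (-0.0600, -0.0600, 0)
Detected image corners:
  c0 = (156.068106, 408.095916) px
  c1 = (259.301211, 385.467705) px
  c2 = (239.137185, 323.609241) px
  c3 = (128.502934, 345.212900) px
Planar DLT: solve 8×8 A·h = b for H (H[2,2]=1):
  H  [+952.10770 +297.36942 +197.12966]
  H  [-68.76518 +704.72752 +366.33363]
  H  [+0.31637 +0.50617 +1.00000]
B = K⁻¹H; ‖b₁‖=1.380477, ‖b₂‖=1.380477; λ = 2/(‖b₁‖+‖b₂‖) = 0.724387, sign → tz>0 ⇒ λ=+0.724387
r₁ = λ·B[:,0] = (+0.94446,-0.23555,+0.22917); r₂ = λ·B[:,1] = (+0.14040,+0.91970,+0.36666)
r₃ = r₁×r₂ = (-0.29714,-0.31412,+0.90169); SVD([r₁ r₂ r₃]) → R = UVᵀ:
  R  [+0.94446 +0.14040 -0.29714]
  R  [-0.23555 +0.91970 -0.31412]
  R  [+0.22917 +0.36666 +0.90169]
t = (-0.15907, +0.18433, +0.72439) m
tr R = 2.765842; θ = arccos((tr R − 1)/2) = 0.488748 rad = 28.003°
axis k = ((R−Rᵀ)₃₂, (R−Rᵀ)₁₃, (R−Rᵀ)₂₁) / (2 sinθ) = (+0.724970, -0.560478, -0.400353)
rvec = θ·k = (+0.354328, -0.273933, -0.195672)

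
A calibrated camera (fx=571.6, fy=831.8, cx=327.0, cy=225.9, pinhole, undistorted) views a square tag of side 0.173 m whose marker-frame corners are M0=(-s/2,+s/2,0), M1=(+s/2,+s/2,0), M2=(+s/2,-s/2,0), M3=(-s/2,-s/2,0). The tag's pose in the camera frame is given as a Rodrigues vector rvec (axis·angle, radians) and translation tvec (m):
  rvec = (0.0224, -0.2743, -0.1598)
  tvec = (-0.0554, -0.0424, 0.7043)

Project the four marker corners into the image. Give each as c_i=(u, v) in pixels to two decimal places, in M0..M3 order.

Intrinsics K: fx=571.6, fy=831.8, cx=327.0, cy=225.9
Marker side s = 0.173 m; corners in marker frame (Z=0):
  M0 = (-0.0865, +0.0865, 0)
  M1 = (+0.0865, +0.0865, 0)
  M2 = (+0.0865, -0.0865, 0)
  M3 = (-0.0865, -0.0865, 0)
rvec = (0.0224, -0.2743, -0.1598), |rvec| = θ = 0.31824 rad = 18.234°
Rodrigues: sinθ=0.31290, 1−cosθ=0.05021; R = I + sinθ·[k]× + (1−cosθ)·[k]×²:
    [+0.95004 +0.15407 -0.27147]
    [-0.16016 +0.98709 -0.00029]
    [+0.26792 +0.04376 +0.96245]
t = (-0.0554, -0.0424, 0.7043) m
M0: Pc = R·M0+t = (-0.12425, +0.05684, +0.68491); u = 571.6·(-0.12425)/0.68491 + 327.0 = 223.3048, v = 831.8·(+0.05684)/0.68491 + 225.9 = 294.9271
M1: Pc = R·M1+t = (+0.04011, +0.02913, +0.73126); u = 571.6·(+0.04011)/0.73126 + 327.0 = 358.3488, v = 831.8·(+0.02913)/0.73126 + 225.9 = 259.0342
M2: Pc = R·M2+t = (+0.01345, -0.14164, +0.72369); u = 571.6·(+0.01345)/0.72369 + 327.0 = 337.6242, v = 831.8·(-0.14164)/0.72369 + 225.9 = 63.1038
M3: Pc = R·M3+t = (-0.15091, -0.11393, +0.67734); u = 571.6·(-0.15091)/0.67734 + 327.0 = 199.6528, v = 831.8·(-0.11393)/0.67734 + 225.9 = 85.9904

c0=(223.30, 294.93) c1=(358.35, 259.03) c2=(337.62, 63.10) c3=(199.65, 85.99)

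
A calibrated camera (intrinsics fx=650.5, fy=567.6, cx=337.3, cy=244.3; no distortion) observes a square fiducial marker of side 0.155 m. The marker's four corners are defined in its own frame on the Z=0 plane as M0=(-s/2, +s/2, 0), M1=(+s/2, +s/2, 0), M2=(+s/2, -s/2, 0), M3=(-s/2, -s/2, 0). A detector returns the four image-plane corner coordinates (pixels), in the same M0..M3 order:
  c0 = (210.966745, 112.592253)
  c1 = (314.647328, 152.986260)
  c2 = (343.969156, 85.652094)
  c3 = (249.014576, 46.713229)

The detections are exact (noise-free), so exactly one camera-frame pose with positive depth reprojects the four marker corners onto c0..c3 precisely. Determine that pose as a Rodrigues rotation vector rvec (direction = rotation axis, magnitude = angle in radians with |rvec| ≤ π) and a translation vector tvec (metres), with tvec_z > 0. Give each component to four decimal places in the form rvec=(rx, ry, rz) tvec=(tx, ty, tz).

rvec=(-0.4693, -0.2498, 0.3507) tvec=(-0.0814, -0.2415, 0.9397)

Intrinsics K: fx=650.5, fy=567.6, cx=337.3, cy=244.3
Marker side s = 0.155 m; corners in marker frame (Z=0):
  M0 = (-0.0775, +0.0775, 0)
  M1 = (+0.0775, +0.0775, 0)
  M2 = (+0.0775, -0.0775, 0)
  M3 = (-0.0775, -0.0775, 0)
Detected image corners:
  c0 = (210.966745, 112.592253) px
  c1 = (314.647328, 152.986260) px
  c2 = (343.969156, 85.652094) px
  c3 = (249.014576, 46.713229) px
Planar DLT: solve 8×8 A·h = b for H (H[2,2]=1):
  H  [+685.38863 -359.96485 +280.94647]
  H  [+272.00056 +378.90681 +98.41759]
  H  [+0.16358 -0.51136 +1.00000]
B = K⁻¹H; ‖b₁‖=1.064179, ‖b₂‖=1.064179; λ = 2/(‖b₁‖+‖b₂‖) = 0.939691, sign → tz>0 ⇒ λ=+0.939691
r₁ = λ·B[:,0] = (+0.91038,+0.38415,+0.15372); r₂ = λ·B[:,1] = (-0.27083,+0.83412,-0.48052)
r₃ = r₁×r₂ = (-0.31281,+0.39582,+0.86341); SVD([r₁ r₂ r₃]) → R = UVᵀ:
  R  [+0.91038 -0.27083 -0.31281]
  R  [+0.38415 +0.83412 +0.39582]
  R  [+0.15372 -0.48052 +0.86341]
t = (-0.08141, -0.24152, +0.93969) m
tr R = 2.607912; θ = arccos((tr R − 1)/2) = 0.636879 rad = 36.490°
axis k = ((R−Rᵀ)₃₂, (R−Rᵀ)₁₃, (R−Rᵀ)₂₁) / (2 sinθ) = (-0.736804, -0.392242, +0.550695)
rvec = θ·k = (-0.469255, -0.249811, +0.350726)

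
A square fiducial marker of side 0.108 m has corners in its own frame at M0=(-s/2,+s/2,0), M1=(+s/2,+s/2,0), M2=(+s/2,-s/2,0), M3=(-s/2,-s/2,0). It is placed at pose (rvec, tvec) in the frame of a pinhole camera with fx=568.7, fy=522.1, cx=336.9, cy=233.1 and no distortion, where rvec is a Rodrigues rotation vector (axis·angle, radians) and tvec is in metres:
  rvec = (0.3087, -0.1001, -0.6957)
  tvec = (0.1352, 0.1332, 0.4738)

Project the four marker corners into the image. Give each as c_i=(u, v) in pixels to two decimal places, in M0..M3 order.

c0=(484.01, 453.17) c1=(580.25, 379.63) c2=(515.51, 300.96) c3=(412.35, 380.14)

Intrinsics K: fx=568.7, fy=522.1, cx=336.9, cy=233.1
Marker side s = 0.108 m; corners in marker frame (Z=0):
  M0 = (-0.0540, +0.0540, 0)
  M1 = (+0.0540, +0.0540, 0)
  M2 = (+0.0540, -0.0540, 0)
  M3 = (-0.0540, -0.0540, 0)
rvec = (0.3087, -0.1001, -0.6957), |rvec| = θ = 0.76767 rad = 43.984°
Rodrigues: sinθ=0.69446, 1−cosθ=0.28047; R = I + sinθ·[k]× + (1−cosθ)·[k]×²:
    [+0.76489 +0.61465 -0.19276]
    [-0.64406 +0.72430 -0.24612]
    [-0.01166 +0.31240 +0.94988]
t = (0.1352, 0.1332, 0.4738) m
M0: Pc = R·M0+t = (+0.12709, +0.20709, +0.49130); u = 568.7·(+0.12709)/0.49130 + 336.9 = 484.0089, v = 522.1·(+0.20709)/0.49130 + 233.1 = 453.1746
M1: Pc = R·M1+t = (+0.20969, +0.13753, +0.49004); u = 568.7·(+0.20969)/0.49004 + 336.9 = 580.2543, v = 522.1·(+0.13753)/0.49004 + 233.1 = 379.6307
M2: Pc = R·M2+t = (+0.14331, +0.05931, +0.45630); u = 568.7·(+0.14331)/0.45630 + 336.9 = 515.5147, v = 522.1·(+0.05931)/0.45630 + 233.1 = 300.9608
M3: Pc = R·M3+t = (+0.06071, +0.12887, +0.45756); u = 568.7·(+0.06071)/0.45756 + 336.9 = 412.3504, v = 522.1·(+0.12887)/0.45756 + 233.1 = 380.1442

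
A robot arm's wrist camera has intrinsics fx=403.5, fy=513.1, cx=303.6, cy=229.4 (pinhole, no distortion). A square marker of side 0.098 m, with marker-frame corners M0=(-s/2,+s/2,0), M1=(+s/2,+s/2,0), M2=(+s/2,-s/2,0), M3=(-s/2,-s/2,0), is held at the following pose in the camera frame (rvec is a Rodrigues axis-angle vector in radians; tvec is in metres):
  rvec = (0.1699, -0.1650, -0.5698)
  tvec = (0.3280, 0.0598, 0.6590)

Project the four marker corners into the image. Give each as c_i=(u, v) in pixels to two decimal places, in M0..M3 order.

c0=(493.79, 327.77) c1=(539.46, 285.37) c2=(515.22, 223.40) c3=(467.74, 266.10)

Intrinsics K: fx=403.5, fy=513.1, cx=303.6, cy=229.4
Marker side s = 0.098 m; corners in marker frame (Z=0):
  M0 = (-0.0490, +0.0490, 0)
  M1 = (+0.0490, +0.0490, 0)
  M2 = (+0.0490, -0.0490, 0)
  M3 = (-0.0490, -0.0490, 0)
rvec = (0.1699, -0.1650, -0.5698), |rvec| = θ = 0.61706 rad = 35.355°
Rodrigues: sinθ=0.57864, 1−cosθ=0.18442; R = I + sinθ·[k]× + (1−cosθ)·[k]×²:
    [+0.82956 +0.52074 -0.20161]
    [-0.54790 +0.82877 -0.11379]
    [+0.10784 +0.20486 +0.97283]
t = (0.3280, 0.0598, 0.6590) m
M0: Pc = R·M0+t = (+0.31287, +0.12726, +0.66375); u = 403.5·(+0.31287)/0.66375 + 303.6 = 493.7943, v = 513.1·(+0.12726)/0.66375 + 229.4 = 327.7730
M1: Pc = R·M1+t = (+0.39417, +0.07356, +0.67432); u = 403.5·(+0.39417)/0.67432 + 303.6 = 539.4600, v = 513.1·(+0.07356)/0.67432 + 229.4 = 285.3747
M2: Pc = R·M2+t = (+0.34313, -0.00766, +0.65425); u = 403.5·(+0.34313)/0.65425 + 303.6 = 515.2235, v = 513.1·(-0.00766)/0.65425 + 229.4 = 223.3951
M3: Pc = R·M3+t = (+0.26183, +0.04604, +0.64368); u = 403.5·(+0.26183)/0.64368 + 303.6 = 467.7355, v = 513.1·(+0.04604)/0.64368 + 229.4 = 266.0982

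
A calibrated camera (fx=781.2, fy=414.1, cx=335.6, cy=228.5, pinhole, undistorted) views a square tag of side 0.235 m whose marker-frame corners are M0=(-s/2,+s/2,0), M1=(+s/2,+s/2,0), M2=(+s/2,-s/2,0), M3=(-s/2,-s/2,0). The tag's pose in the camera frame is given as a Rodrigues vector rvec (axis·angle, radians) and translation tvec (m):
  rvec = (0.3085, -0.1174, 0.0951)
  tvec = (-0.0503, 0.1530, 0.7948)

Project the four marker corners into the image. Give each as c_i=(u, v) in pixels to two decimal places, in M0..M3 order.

Intrinsics K: fx=781.2, fy=414.1, cx=335.6, cy=228.5
Marker side s = 0.235 m; corners in marker frame (Z=0):
  M0 = (-0.1175, +0.1175, 0)
  M1 = (+0.1175, +0.1175, 0)
  M2 = (+0.1175, -0.1175, 0)
  M3 = (-0.1175, -0.1175, 0)
rvec = (0.3085, -0.1174, 0.0951), |rvec| = θ = 0.34351 rad = 19.682°
Rodrigues: sinθ=0.33679, 1−cosθ=0.05842; R = I + sinθ·[k]× + (1−cosθ)·[k]×²:
    [+0.98870 -0.11117 -0.10058]
    [+0.07531 +0.94840 -0.30800]
    [+0.12963 +0.29694 +0.94606]
t = (-0.0503, 0.1530, 0.7948) m
M0: Pc = R·M0+t = (-0.17953, +0.25559, +0.81446); u = 781.2·(-0.17953)/0.81446 + 335.6 = 163.3966, v = 414.1·(+0.25559)/0.81446 + 228.5 = 358.4503
M1: Pc = R·M1+t = (+0.05281, +0.27329, +0.84492); u = 781.2·(+0.05281)/0.84492 + 335.6 = 384.4266, v = 414.1·(+0.27329)/0.84492 + 228.5 = 362.4387
M2: Pc = R·M2+t = (+0.07893, +0.05041, +0.77514); u = 781.2·(+0.07893)/0.77514 + 335.6 = 415.1518, v = 414.1·(+0.05041)/0.77514 + 228.5 = 255.4311
M3: Pc = R·M3+t = (-0.15341, +0.03271, +0.74468); u = 781.2·(-0.15341)/0.74468 + 335.6 = 174.6669, v = 414.1·(+0.03271)/0.74468 + 228.5 = 246.6915

c0=(163.40, 358.45) c1=(384.43, 362.44) c2=(415.15, 255.43) c3=(174.67, 246.69)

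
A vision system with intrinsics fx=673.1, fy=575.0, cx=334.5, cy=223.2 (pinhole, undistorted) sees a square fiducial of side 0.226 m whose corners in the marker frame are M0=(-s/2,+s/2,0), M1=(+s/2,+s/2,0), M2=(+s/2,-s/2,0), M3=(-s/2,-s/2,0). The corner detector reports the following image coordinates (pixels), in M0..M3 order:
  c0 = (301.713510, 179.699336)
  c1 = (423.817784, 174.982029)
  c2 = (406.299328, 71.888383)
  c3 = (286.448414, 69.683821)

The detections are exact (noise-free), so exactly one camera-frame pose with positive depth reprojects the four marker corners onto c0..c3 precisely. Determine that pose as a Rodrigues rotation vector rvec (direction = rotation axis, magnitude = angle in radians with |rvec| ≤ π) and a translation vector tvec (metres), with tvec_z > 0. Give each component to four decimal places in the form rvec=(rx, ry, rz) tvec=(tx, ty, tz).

rvec=(-0.1618, -0.3349, -0.0977) tvec=(0.0381, -0.2032, 1.1695)

Intrinsics K: fx=673.1, fy=575.0, cx=334.5, cy=223.2
Marker side s = 0.226 m; corners in marker frame (Z=0):
  M0 = (-0.1130, +0.1130, 0)
  M1 = (+0.1130, +0.1130, 0)
  M2 = (+0.1130, -0.1130, 0)
  M3 = (-0.1130, -0.1130, 0)
Detected image corners:
  c0 = (301.713510, 179.699336) px
  c1 = (423.817784, 174.982029) px
  c2 = (406.299328, 71.888383) px
  c3 = (286.448414, 69.683821) px
Planar DLT: solve 8×8 A·h = b for H (H[2,2]=1):
  H  [+636.64076 +29.72803 +356.41247]
  H  [+30.13368 +455.95281 +123.31361]
  H  [+0.28601 -0.12117 +1.00000]
B = K⁻¹H; ‖b₁‖=0.855086, ‖b₂‖=0.855086; λ = 2/(‖b₁‖+‖b₂‖) = 1.169474, sign → tz>0 ⇒ λ=+1.169474
r₁ = λ·B[:,0] = (+0.93991,-0.06855,+0.33448); r₂ = λ·B[:,1] = (+0.12207,+0.98235,-0.14170)
r₃ = r₁×r₂ = (-0.31886,+0.17402,+0.93169); SVD([r₁ r₂ r₃]) → R = UVᵀ:
  R  [+0.93991 +0.12207 -0.31886]
  R  [-0.06855 +0.98235 +0.17402]
  R  [+0.33448 -0.14170 +0.93169]
t = (+0.03807, -0.20316, +1.16947) m
tr R = 2.853949; θ = arccos((tr R − 1)/2) = 0.384531 rad = 22.032°
axis k = ((R−Rᵀ)₃₂, (R−Rᵀ)₁₃, (R−Rᵀ)₂₁) / (2 sinθ) = (-0.420826, -0.870834, -0.254075)
rvec = θ·k = (-0.161821, -0.334863, -0.097700)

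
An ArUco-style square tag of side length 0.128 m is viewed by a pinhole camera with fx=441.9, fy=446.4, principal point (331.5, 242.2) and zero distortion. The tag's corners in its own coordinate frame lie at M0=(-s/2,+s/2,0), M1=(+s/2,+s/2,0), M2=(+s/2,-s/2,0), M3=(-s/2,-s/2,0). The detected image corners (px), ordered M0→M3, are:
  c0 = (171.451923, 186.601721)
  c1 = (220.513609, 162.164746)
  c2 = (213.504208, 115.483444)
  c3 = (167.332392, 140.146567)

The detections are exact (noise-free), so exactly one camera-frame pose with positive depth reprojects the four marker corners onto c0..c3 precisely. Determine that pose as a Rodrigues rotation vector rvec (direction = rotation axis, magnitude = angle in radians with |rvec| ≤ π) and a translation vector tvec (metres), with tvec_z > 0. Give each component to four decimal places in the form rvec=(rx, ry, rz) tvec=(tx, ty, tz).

Intrinsics K: fx=441.9, fy=446.4, cx=331.5, cy=242.2
Marker side s = 0.128 m; corners in marker frame (Z=0):
  M0 = (-0.0640, +0.0640, 0)
  M1 = (+0.0640, +0.0640, 0)
  M2 = (+0.0640, -0.0640, 0)
  M3 = (-0.0640, -0.0640, 0)
Detected image corners:
  c0 = (171.451923, 186.601721) px
  c1 = (220.513609, 162.164746) px
  c2 = (213.504208, 115.483444) px
  c3 = (167.332392, 140.146567) px
Planar DLT: solve 8×8 A·h = b for H (H[2,2]=1):
  H  [+319.29162 -42.20525 +192.70852]
  H  [-232.79927 +296.94503 +150.65284]
  H  [-0.27119 -0.44245 +1.00000]
B = K⁻¹H; ‖b₁‖=1.034959, ‖b₂‖=1.034959; λ = 2/(‖b₁‖+‖b₂‖) = 0.966222, sign → tz>0 ⇒ λ=+0.966222
r₁ = λ·B[:,0] = (+0.89471,-0.36172,-0.26203); r₂ = λ·B[:,1] = (+0.22842,+0.87468,-0.42751)
r₃ = r₁×r₂ = (+0.38383,+0.32264,+0.86520); SVD([r₁ r₂ r₃]) → R = UVᵀ:
  R  [+0.89471 +0.22842 +0.38383]
  R  [-0.36172 +0.87468 +0.32264]
  R  [-0.26203 -0.42751 +0.86520]
t = (-0.30347, -0.19815, +0.96622) m
tr R = 2.634589; θ = arccos((tr R − 1)/2) = 0.614097 rad = 35.185°
axis k = ((R−Rᵀ)₃₂, (R−Rᵀ)₁₃, (R−Rᵀ)₂₁) / (2 sinθ) = (-0.650918, +0.560431, -0.512077)
rvec = θ·k = (-0.399726, +0.344159, -0.314465)

rvec=(-0.3997, 0.3442, -0.3145) tvec=(-0.3035, -0.1982, 0.9662)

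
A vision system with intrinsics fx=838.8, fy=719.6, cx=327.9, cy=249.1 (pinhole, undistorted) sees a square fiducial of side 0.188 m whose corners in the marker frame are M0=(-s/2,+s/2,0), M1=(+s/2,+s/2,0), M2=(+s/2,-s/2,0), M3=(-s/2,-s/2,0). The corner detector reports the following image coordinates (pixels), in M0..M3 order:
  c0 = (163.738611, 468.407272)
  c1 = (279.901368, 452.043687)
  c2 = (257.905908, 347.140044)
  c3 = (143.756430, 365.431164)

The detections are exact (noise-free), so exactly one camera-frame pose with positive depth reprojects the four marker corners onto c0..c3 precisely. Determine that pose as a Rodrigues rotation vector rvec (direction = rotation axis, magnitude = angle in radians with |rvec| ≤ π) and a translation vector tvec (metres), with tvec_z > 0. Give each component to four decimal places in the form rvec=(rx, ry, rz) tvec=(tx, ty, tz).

Intrinsics K: fx=838.8, fy=719.6, cx=327.9, cy=249.1
Marker side s = 0.188 m; corners in marker frame (Z=0):
  M0 = (-0.0940, +0.0940, 0)
  M1 = (+0.0940, +0.0940, 0)
  M2 = (+0.0940, -0.0940, 0)
  M3 = (-0.0940, -0.0940, 0)
Detected image corners:
  c0 = (163.738611, 468.407272) px
  c1 = (279.901368, 452.043687) px
  c2 = (257.905908, 347.140044) px
  c3 = (143.756430, 365.431164) px
Planar DLT: solve 8×8 A·h = b for H (H[2,2]=1):
  H  [+589.08548 +96.20158 +210.65419]
  H  [-137.42795 +523.09571 +407.99010]
  H  [-0.11078 -0.07280 +1.00000]
B = K⁻¹H; ‖b₁‖=0.769083, ‖b₂‖=0.769083; λ = 2/(‖b₁‖+‖b₂‖) = 1.300250, sign → tz>0 ⇒ λ=+1.300250
r₁ = λ·B[:,0] = (+0.96947,-0.19846,-0.14404); r₂ = λ·B[:,1] = (+0.18613,+0.97795,-0.09466)
r₃ = r₁×r₂ = (+0.15965,+0.06496,+0.98503); SVD([r₁ r₂ r₃]) → R = UVᵀ:
  R  [+0.96947 +0.18613 +0.15965]
  R  [-0.19846 +0.97795 +0.06496]
  R  [-0.14404 -0.09466 +0.98503]
t = (-0.18175, +0.28710, +1.30025) m
tr R = 2.932455; θ = arccos((tr R − 1)/2) = 0.260631 rad = 14.933°
axis k = ((R−Rᵀ)₃₂, (R−Rᵀ)₁₃, (R−Rᵀ)₂₁) / (2 sinθ) = (-0.309724, +0.589257, -0.746222)
rvec = θ·k = (-0.080724, +0.153579, -0.194489)

rvec=(-0.0807, 0.1536, -0.1945) tvec=(-0.1817, 0.2871, 1.3002)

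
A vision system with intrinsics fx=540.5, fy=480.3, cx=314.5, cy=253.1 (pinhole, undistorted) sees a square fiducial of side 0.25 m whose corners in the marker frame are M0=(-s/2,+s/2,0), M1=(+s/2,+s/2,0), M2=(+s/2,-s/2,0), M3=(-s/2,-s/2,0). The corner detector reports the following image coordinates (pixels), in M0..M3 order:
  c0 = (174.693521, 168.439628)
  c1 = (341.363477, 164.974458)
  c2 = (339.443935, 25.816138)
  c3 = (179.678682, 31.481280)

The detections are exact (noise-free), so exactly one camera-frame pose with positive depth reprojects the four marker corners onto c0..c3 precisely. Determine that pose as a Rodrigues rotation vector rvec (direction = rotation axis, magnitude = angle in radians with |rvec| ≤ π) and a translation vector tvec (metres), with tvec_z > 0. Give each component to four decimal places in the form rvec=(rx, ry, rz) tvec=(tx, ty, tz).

rvec=(-0.1399, 0.0579, -0.0090) tvec=(-0.0858, -0.2685, 0.8220)

Intrinsics K: fx=540.5, fy=480.3, cx=314.5, cy=253.1
Marker side s = 0.25 m; corners in marker frame (Z=0):
  M0 = (-0.1250, +0.1250, 0)
  M1 = (+0.1250, +0.1250, 0)
  M2 = (+0.1250, -0.1250, 0)
  M3 = (-0.1250, -0.1250, 0)
Detected image corners:
  c0 = (174.693521, 168.439628) px
  c1 = (341.363477, 164.974458) px
  c2 = (339.443935, 25.816138) px
  c3 = (179.678682, 31.481280) px
Planar DLT: solve 8×8 A·h = b for H (H[2,2]=1):
  H  [+634.62788 -50.21142 +258.10366]
  H  [-25.12872 +535.60304 +96.23195]
  H  [-0.06936 -0.16987 +1.00000]
B = K⁻¹H; ‖b₁‖=1.216587, ‖b₂‖=1.216587; λ = 2/(‖b₁‖+‖b₂‖) = 0.821971, sign → tz>0 ⇒ λ=+0.821971
r₁ = λ·B[:,0] = (+0.99829,-0.01296,-0.05701); r₂ = λ·B[:,1] = (+0.00488,+0.99019,-0.13962)
r₃ = r₁×r₂ = (+0.05826,+0.13911,+0.98856); SVD([r₁ r₂ r₃]) → R = UVᵀ:
  R  [+0.99829 +0.00488 +0.05826]
  R  [-0.01296 +0.99019 +0.13911]
  R  [-0.05701 -0.13962 +0.98856]
t = (-0.08577, -0.26846, +0.82197) m
tr R = 2.977044; θ = arccos((tr R − 1)/2) = 0.151658 rad = 8.689°
axis k = ((R−Rᵀ)₃₂, (R−Rᵀ)₁₃, (R−Rᵀ)₂₁) / (2 sinθ) = (-0.922483, +0.381494, -0.059064)
rvec = θ·k = (-0.139902, +0.057857, -0.008958)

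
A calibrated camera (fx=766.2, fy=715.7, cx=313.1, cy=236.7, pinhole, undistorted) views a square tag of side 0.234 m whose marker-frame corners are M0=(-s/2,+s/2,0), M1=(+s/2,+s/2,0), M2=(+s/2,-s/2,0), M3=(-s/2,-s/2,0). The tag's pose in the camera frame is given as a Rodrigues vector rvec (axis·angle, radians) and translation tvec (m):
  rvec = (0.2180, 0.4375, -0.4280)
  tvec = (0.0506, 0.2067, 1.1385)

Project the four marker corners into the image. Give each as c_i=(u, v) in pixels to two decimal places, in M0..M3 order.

Intrinsics K: fx=766.2, fy=715.7, cx=313.1, cy=236.7
Marker side s = 0.234 m; corners in marker frame (Z=0):
  M0 = (-0.1170, +0.1170, 0)
  M1 = (+0.1170, +0.1170, 0)
  M2 = (+0.1170, -0.1170, 0)
  M3 = (-0.1170, -0.1170, 0)
rvec = (0.2180, 0.4375, -0.4280), |rvec| = θ = 0.64970 rad = 37.225°
Rodrigues: sinθ=0.60495, 1−cosθ=0.20374; R = I + sinθ·[k]× + (1−cosθ)·[k]×²:
    [+0.81920 +0.44455 +0.36233]
    [-0.35248 +0.88865 -0.29336]
    [-0.45240 +0.11261 +0.88468]
t = (0.0506, 0.2067, 1.1385) m
M0: Pc = R·M0+t = (+0.00677, +0.35191, +1.20461); u = 766.2·(+0.00677)/1.20461 + 313.1 = 317.4036, v = 715.7·(+0.35191)/1.20461 + 236.7 = 445.7840
M1: Pc = R·M1+t = (+0.19846, +0.26943, +1.09874); u = 766.2·(+0.19846)/1.09874 + 313.1 = 451.4938, v = 715.7·(+0.26943)/1.09874 + 236.7 = 412.2019
M2: Pc = R·M2+t = (+0.09443, +0.06149, +1.07239); u = 766.2·(+0.09443)/1.07239 + 313.1 = 380.5708, v = 715.7·(+0.06149)/1.07239 + 236.7 = 277.7359
M3: Pc = R·M3+t = (-0.09726, +0.14397, +1.17826); u = 766.2·(-0.09726)/1.17826 + 313.1 = 249.8540, v = 715.7·(+0.14397)/1.17826 + 236.7 = 324.1501

c0=(317.40, 445.78) c1=(451.49, 412.20) c2=(380.57, 277.74) c3=(249.85, 324.15)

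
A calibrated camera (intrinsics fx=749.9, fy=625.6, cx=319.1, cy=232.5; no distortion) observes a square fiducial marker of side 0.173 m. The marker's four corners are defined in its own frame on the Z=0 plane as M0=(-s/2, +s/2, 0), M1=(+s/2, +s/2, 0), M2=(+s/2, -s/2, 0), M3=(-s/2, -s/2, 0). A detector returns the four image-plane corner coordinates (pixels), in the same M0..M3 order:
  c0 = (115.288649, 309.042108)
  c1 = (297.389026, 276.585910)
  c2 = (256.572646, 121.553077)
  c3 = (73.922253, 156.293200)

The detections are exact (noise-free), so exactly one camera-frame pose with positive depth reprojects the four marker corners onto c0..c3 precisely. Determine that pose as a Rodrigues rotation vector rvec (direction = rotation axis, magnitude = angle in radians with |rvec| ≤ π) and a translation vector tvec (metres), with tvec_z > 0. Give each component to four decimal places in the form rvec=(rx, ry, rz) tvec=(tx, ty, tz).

rvec=(0.0298, 0.0509, -0.2144) tvec=(-0.1227, -0.0179, 0.6874)

Intrinsics K: fx=749.9, fy=625.6, cx=319.1, cy=232.5
Marker side s = 0.173 m; corners in marker frame (Z=0):
  M0 = (-0.0865, +0.0865, 0)
  M1 = (+0.0865, +0.0865, 0)
  M2 = (+0.0865, -0.0865, 0)
  M3 = (-0.0865, -0.0865, 0)
Detected image corners:
  c0 = (115.288649, 309.042108) px
  c1 = (297.389026, 276.585910) px
  c2 = (256.572646, 121.553077) px
  c3 = (73.922253, 156.293200) px
Planar DLT: solve 8×8 A·h = b for H (H[2,2]=1):
  H  [+1039.67072 +244.04304 +185.23908]
  H  [-211.05647 +897.06159 +216.21532]
  H  [-0.07814 +0.03504 +1.00000]
B = K⁻¹H; ‖b₁‖=1.454858, ‖b₂‖=1.454858; λ = 2/(‖b₁‖+‖b₂‖) = 0.687352, sign → tz>0 ⇒ λ=+0.687352
r₁ = λ·B[:,0] = (+0.97581,-0.21193,-0.05371); r₂ = λ·B[:,1] = (+0.21344,+0.97666,+0.02408)
r₃ = r₁×r₂ = (+0.04735,-0.03496,+0.99827); SVD([r₁ r₂ r₃]) → R = UVᵀ:
  R  [+0.97581 +0.21344 +0.04735]
  R  [-0.21193 +0.97666 -0.03496]
  R  [-0.05371 +0.02408 +0.99827]
t = (-0.12270, -0.01789, +0.68735) m
tr R = 2.950734; θ = arccos((tr R − 1)/2) = 0.222419 rad = 12.744°
axis k = ((R−Rᵀ)₃₂, (R−Rᵀ)₁₃, (R−Rᵀ)₂₁) / (2 sinθ) = (+0.133841, +0.229065, -0.964166)
rvec = θ·k = (+0.029769, +0.050948, -0.214448)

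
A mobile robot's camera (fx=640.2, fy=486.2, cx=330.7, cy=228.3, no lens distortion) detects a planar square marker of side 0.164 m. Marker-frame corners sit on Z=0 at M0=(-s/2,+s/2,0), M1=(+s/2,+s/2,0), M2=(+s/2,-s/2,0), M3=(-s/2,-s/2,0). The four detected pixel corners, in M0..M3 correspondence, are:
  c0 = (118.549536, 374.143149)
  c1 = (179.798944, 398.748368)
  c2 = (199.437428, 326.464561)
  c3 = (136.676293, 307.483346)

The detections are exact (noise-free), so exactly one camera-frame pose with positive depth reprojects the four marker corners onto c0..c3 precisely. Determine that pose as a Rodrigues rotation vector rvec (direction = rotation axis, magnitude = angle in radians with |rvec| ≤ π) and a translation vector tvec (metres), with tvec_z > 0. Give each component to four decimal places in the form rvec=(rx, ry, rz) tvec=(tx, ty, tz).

Intrinsics K: fx=640.2, fy=486.2, cx=330.7, cy=228.3
Marker side s = 0.164 m; corners in marker frame (Z=0):
  M0 = (-0.0820, +0.0820, 0)
  M1 = (+0.0820, +0.0820, 0)
  M2 = (+0.0820, -0.0820, 0)
  M3 = (-0.0820, -0.0820, 0)
Detected image corners:
  c0 = (118.549536, 374.143149) px
  c1 = (179.798944, 398.748368) px
  c2 = (199.437428, 326.464561) px
  c3 = (136.676293, 307.483346) px
Planar DLT: solve 8×8 A·h = b for H (H[2,2]=1):
  H  [+299.86106 -115.19207 +157.36304]
  H  [-40.56056 +422.38190 +351.26490]
  H  [-0.49314 -0.00152 +1.00000]
B = K⁻¹H; ‖b₁‖=0.887719, ‖b₂‖=0.887719; λ = 2/(‖b₁‖+‖b₂‖) = 1.126483, sign → tz>0 ⇒ λ=+1.126483
r₁ = λ·B[:,0] = (+0.81459,+0.16687,-0.55552); r₂ = λ·B[:,1] = (-0.20181,+0.97942,-0.00171)
r₃ = r₁×r₂ = (+0.54380,+0.11350,+0.83150); SVD([r₁ r₂ r₃]) → R = UVᵀ:
  R  [+0.81459 -0.20181 +0.54380]
  R  [+0.16687 +0.97942 +0.11350]
  R  [-0.55552 -0.00171 +0.83150]
t = (-0.30500, +0.28490, +1.12648) m
tr R = 2.625513; θ = arccos((tr R − 1)/2) = 0.621929 rad = 35.634°
axis k = ((R−Rᵀ)₃₂, (R−Rᵀ)₁₃, (R−Rᵀ)₂₁) / (2 sinθ) = (-0.098873, +0.943456, +0.316408)
rvec = θ·k = (-0.061492, +0.586763, +0.196783)

rvec=(-0.0615, 0.5868, 0.1968) tvec=(-0.3050, 0.2849, 1.1265)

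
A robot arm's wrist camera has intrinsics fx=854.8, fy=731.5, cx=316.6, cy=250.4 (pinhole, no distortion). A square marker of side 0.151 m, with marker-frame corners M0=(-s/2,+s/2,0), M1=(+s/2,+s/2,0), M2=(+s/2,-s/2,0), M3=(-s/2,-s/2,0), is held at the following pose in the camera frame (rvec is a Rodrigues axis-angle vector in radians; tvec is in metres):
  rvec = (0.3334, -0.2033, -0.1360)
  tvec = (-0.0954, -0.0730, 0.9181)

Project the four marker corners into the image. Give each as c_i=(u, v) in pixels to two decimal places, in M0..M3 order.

Intrinsics K: fx=854.8, fy=731.5, cx=316.6, cy=250.4
Marker side s = 0.151 m; corners in marker frame (Z=0):
  M0 = (-0.0755, +0.0755, 0)
  M1 = (+0.0755, +0.0755, 0)
  M2 = (+0.0755, -0.0755, 0)
  M3 = (-0.0755, -0.0755, 0)
rvec = (0.3334, -0.2033, -0.1360), |rvec| = θ = 0.41350 rad = 23.692°
Rodrigues: sinθ=0.40182, 1−cosθ=0.08428; R = I + sinθ·[k]× + (1−cosθ)·[k]×²:
    [+0.97051 +0.09875 -0.21991]
    [-0.16557 +0.93609 -0.31035]
    [+0.17521 +0.33761 +0.92484]
t = (-0.0954, -0.0730, 0.9181) m
M0: Pc = R·M0+t = (-0.16122, +0.01018, +0.93036); u = 854.8·(-0.16122)/0.93036 + 316.6 = 168.4756, v = 731.5·(+0.01018)/0.93036 + 250.4 = 258.4004
M1: Pc = R·M1+t = (-0.01467, -0.01483, +0.95682); u = 854.8·(-0.01467)/0.95682 + 316.6 = 303.4932, v = 731.5·(-0.01483)/0.95682 + 250.4 = 239.0658
M2: Pc = R·M2+t = (-0.02958, -0.15618, +0.90584); u = 854.8·(-0.02958)/0.90584 + 316.6 = 288.6849, v = 731.5·(-0.15618)/0.90584 + 250.4 = 124.2823
M3: Pc = R·M3+t = (-0.17613, -0.13117, +0.87938); u = 854.8·(-0.17613)/0.87938 + 316.6 = 145.3946, v = 731.5·(-0.13117)/0.87938 + 250.4 = 141.2845

c0=(168.48, 258.40) c1=(303.49, 239.07) c2=(288.68, 124.28) c3=(145.39, 141.28)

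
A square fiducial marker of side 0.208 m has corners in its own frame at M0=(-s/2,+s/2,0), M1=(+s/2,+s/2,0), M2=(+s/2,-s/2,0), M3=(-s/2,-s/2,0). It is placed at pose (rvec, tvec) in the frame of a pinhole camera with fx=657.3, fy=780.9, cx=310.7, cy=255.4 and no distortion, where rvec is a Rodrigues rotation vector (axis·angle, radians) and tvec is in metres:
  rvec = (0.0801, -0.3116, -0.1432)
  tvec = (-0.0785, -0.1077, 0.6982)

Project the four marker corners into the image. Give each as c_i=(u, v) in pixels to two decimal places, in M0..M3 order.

c0=(152.42, 267.83) c1=(339.80, 233.28) c2=(316.32, 9.71) c3=(120.75, 24.15)

Intrinsics K: fx=657.3, fy=780.9, cx=310.7, cy=255.4
Marker side s = 0.208 m; corners in marker frame (Z=0):
  M0 = (-0.1040, +0.1040, 0)
  M1 = (+0.1040, +0.1040, 0)
  M2 = (+0.1040, -0.1040, 0)
  M3 = (-0.1040, -0.1040, 0)
rvec = (0.0801, -0.3116, -0.1432), |rvec| = θ = 0.35216 rad = 20.177°
Rodrigues: sinθ=0.34493, 1−cosθ=0.06137; R = I + sinθ·[k]× + (1−cosθ)·[k]×²:
    [+0.94180 +0.12791 -0.31088]
    [-0.15261 +0.98668 -0.05637]
    [+0.29952 +0.10054 +0.94878]
t = (-0.0785, -0.1077, 0.6982) m
M0: Pc = R·M0+t = (-0.16315, +0.01079, +0.67751); u = 657.3·(-0.16315)/0.67751 + 310.7 = 152.4202, v = 780.9·(+0.01079)/0.67751 + 255.4 = 267.8319
M1: Pc = R·M1+t = (+0.03275, -0.02096, +0.73981); u = 657.3·(+0.03275)/0.73981 + 310.7 = 339.7976, v = 780.9·(-0.02096)/0.73981 + 255.4 = 233.2790
M2: Pc = R·M2+t = (+0.00615, -0.22619, +0.71889); u = 657.3·(+0.00615)/0.71889 + 310.7 = 316.3188, v = 780.9·(-0.22619)/0.71889 + 255.4 = 9.7054
M3: Pc = R·M3+t = (-0.18975, -0.19444, +0.65659); u = 657.3·(-0.18975)/0.65659 + 310.7 = 120.7459, v = 780.9·(-0.19444)/0.65659 + 255.4 = 24.1451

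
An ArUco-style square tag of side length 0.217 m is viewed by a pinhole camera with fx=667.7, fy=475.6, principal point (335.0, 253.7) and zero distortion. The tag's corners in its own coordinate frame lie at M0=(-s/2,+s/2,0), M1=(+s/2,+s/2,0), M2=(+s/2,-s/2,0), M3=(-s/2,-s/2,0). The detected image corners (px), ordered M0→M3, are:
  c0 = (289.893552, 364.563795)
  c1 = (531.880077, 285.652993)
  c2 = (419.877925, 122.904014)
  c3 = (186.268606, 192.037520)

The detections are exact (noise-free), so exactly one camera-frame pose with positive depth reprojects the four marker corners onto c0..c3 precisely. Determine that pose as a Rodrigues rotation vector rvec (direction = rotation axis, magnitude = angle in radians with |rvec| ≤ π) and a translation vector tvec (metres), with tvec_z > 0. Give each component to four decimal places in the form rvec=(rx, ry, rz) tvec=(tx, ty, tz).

rvec=(-0.1490, -0.0625, -0.4177) tvec=(0.0189, -0.0177, 0.5543)

Intrinsics K: fx=667.7, fy=475.6, cx=335.0, cy=253.7
Marker side s = 0.217 m; corners in marker frame (Z=0):
  M0 = (-0.1085, +0.1085, 0)
  M1 = (+0.1085, +0.1085, 0)
  M2 = (+0.1085, -0.1085, 0)
  M3 = (-0.1085, -0.1085, 0)
Detected image corners:
  c0 = (289.893552, 364.563795) px
  c1 = (531.880077, 285.652993) px
  c2 = (419.877925, 122.904014) px
  c3 = (186.268606, 192.037520) px
Planar DLT: solve 8×8 A·h = b for H (H[2,2]=1):
  H  [+1153.96854 +412.64963 +357.71352]
  H  [-300.91373 +714.98618 +238.47665]
  H  [+0.16422 -0.23679 +1.00000]
B = K⁻¹H; ‖b₁‖=1.804088, ‖b₂‖=1.804088; λ = 2/(‖b₁‖+‖b₂‖) = 0.554297, sign → tz>0 ⇒ λ=+0.554297
r₁ = λ·B[:,0] = (+0.91231,-0.39926,+0.09102); r₂ = λ·B[:,1] = (+0.40842,+0.90331,-0.13125)
r₃ = r₁×r₂ = (-0.02982,+0.15692,+0.98716); SVD([r₁ r₂ r₃]) → R = UVᵀ:
  R  [+0.91231 +0.40842 -0.02982]
  R  [-0.39926 +0.90331 +0.15692]
  R  [+0.09102 -0.13125 +0.98716]
t = (+0.01886, -0.01774, +0.55430) m
tr R = 2.802778; θ = arccos((tr R − 1)/2) = 0.447830 rad = 25.659°
axis k = ((R−Rᵀ)₃₂, (R−Rᵀ)₁₃, (R−Rᵀ)₂₁) / (2 sinθ) = (-0.332757, -0.139537, -0.932632)
rvec = θ·k = (-0.149019, -0.062489, -0.417660)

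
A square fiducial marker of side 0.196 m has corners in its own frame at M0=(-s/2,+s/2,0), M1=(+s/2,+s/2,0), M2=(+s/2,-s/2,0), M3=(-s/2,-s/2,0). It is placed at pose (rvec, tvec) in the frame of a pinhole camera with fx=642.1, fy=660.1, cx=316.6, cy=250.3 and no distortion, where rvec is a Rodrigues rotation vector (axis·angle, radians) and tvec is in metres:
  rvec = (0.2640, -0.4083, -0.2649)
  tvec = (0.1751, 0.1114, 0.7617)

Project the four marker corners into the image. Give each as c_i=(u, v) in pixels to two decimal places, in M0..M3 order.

Intrinsics K: fx=642.1, fy=660.1, cx=316.6, cy=250.3
Marker side s = 0.196 m; corners in marker frame (Z=0):
  M0 = (-0.0980, +0.0980, 0)
  M1 = (+0.0980, +0.0980, 0)
  M2 = (+0.0980, -0.0980, 0)
  M3 = (-0.0980, -0.0980, 0)
rvec = (0.2640, -0.4083, -0.2649), |rvec| = θ = 0.55369 rad = 31.724°
Rodrigues: sinθ=0.52583, 1−cosθ=0.14941; R = I + sinθ·[k]× + (1−cosθ)·[k]×²:
    [+0.88455 +0.19904 -0.42184]
    [-0.30410 +0.93183 -0.19800]
    [+0.35367 +0.30343 +0.88479]
t = (0.1751, 0.1114, 0.7617) m
M0: Pc = R·M0+t = (+0.10792, +0.23252, +0.75678); u = 642.1·(+0.10792)/0.75678 + 316.6 = 408.1661, v = 660.1·(+0.23252)/0.75678 + 250.3 = 453.1179
M1: Pc = R·M1+t = (+0.28129, +0.17292, +0.82610); u = 642.1·(+0.28129)/0.82610 + 316.6 = 535.2401, v = 660.1·(+0.17292)/0.82610 + 250.3 = 388.4716
M2: Pc = R·M2+t = (+0.24228, -0.00972, +0.76662); u = 642.1·(+0.24228)/0.76662 + 316.6 = 519.5266, v = 660.1·(-0.00972)/0.76662 + 250.3 = 241.9290
M3: Pc = R·M3+t = (+0.06891, +0.04988, +0.69730); u = 642.1·(+0.06891)/0.69730 + 316.6 = 380.0526, v = 660.1·(+0.04988)/0.69730 + 250.3 = 297.5209

c0=(408.17, 453.12) c1=(535.24, 388.47) c2=(519.53, 241.93) c3=(380.05, 297.52)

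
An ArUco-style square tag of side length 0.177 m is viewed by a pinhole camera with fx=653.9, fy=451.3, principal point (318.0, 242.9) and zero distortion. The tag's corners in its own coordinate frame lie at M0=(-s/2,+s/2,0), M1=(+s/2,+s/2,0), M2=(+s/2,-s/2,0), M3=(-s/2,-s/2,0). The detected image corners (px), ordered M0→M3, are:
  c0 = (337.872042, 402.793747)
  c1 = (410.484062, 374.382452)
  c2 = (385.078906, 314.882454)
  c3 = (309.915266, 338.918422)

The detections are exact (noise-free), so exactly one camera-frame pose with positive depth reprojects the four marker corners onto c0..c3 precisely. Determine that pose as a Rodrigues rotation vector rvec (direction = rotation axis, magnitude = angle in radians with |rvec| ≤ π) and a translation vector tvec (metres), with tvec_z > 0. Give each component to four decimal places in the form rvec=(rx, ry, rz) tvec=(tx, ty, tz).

rvec=(-0.0262, -0.5432, -0.2967) tvec=(0.0828, 0.3103, 1.2233)

Intrinsics K: fx=653.9, fy=451.3, cx=318.0, cy=242.9
Marker side s = 0.177 m; corners in marker frame (Z=0):
  M0 = (-0.0885, +0.0885, 0)
  M1 = (+0.0885, +0.0885, 0)
  M2 = (+0.0885, -0.0885, 0)
  M3 = (-0.0885, -0.0885, 0)
Detected image corners:
  c0 = (337.872042, 402.793747) px
  c1 = (410.484062, 374.382452) px
  c2 = (385.078906, 314.882454) px
  c3 = (309.915266, 338.918422) px
Planar DLT: solve 8×8 A·h = b for H (H[2,2]=1):
  H  [+568.71462 +166.24036 +362.26006]
  H  [+1.79622 +363.69196 +357.37700]
  H  [+0.41929 +0.04370 +1.00000]
B = K⁻¹H; ‖b₁‖=0.817478, ‖b₂‖=0.817478; λ = 2/(‖b₁‖+‖b₂‖) = 1.223274, sign → tz>0 ⇒ λ=+1.223274
r₁ = λ·B[:,0] = (+0.81448,-0.27119,+0.51291); r₂ = λ·B[:,1] = (+0.28500,+0.95704,+0.05345)
r₃ = r₁×r₂ = (-0.50537,+0.10264,+0.85678); SVD([r₁ r₂ r₃]) → R = UVᵀ:
  R  [+0.81448 +0.28500 -0.50537]
  R  [-0.27119 +0.95704 +0.10264]
  R  [+0.51291 +0.05345 +0.85678]
t = (+0.08280, +0.31030, +1.22327) m
tr R = 2.628292; θ = arccos((tr R − 1)/2) = 0.619540 rad = 35.497°
axis k = ((R−Rᵀ)₃₂, (R−Rᵀ)₁₃, (R−Rᵀ)₂₁) / (2 sinθ) = (-0.042353, -0.876832, -0.478927)
rvec = θ·k = (-0.026239, -0.543233, -0.296714)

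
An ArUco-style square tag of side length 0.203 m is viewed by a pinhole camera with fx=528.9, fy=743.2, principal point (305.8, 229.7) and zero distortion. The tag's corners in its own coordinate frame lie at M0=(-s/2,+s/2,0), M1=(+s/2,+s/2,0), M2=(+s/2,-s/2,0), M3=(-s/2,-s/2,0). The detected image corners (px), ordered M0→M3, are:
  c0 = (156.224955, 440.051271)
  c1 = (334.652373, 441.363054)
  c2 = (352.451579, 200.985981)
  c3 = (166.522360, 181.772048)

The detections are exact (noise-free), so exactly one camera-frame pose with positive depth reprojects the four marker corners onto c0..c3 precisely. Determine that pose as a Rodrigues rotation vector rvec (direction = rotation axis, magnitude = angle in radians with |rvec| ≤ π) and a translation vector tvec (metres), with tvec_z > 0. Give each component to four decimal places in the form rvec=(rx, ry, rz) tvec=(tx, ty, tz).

Intrinsics K: fx=528.9, fy=743.2, cx=305.8, cy=229.7
Marker side s = 0.203 m; corners in marker frame (Z=0):
  M0 = (-0.1015, +0.1015, 0)
  M1 = (+0.1015, +0.1015, 0)
  M2 = (+0.1015, -0.1015, 0)
  M3 = (-0.1015, -0.1015, 0)
Detected image corners:
  c0 = (156.224955, 440.051271) px
  c1 = (334.652373, 441.363054) px
  c2 = (352.451579, 200.985981) px
  c3 = (166.522360, 181.772048) px
Planar DLT: solve 8×8 A·h = b for H (H[2,2]=1):
  H  [+983.91273 -11.93519 +255.48214]
  H  [+158.33023 +1299.17571 +319.12503]
  H  [+0.34426 +0.22940 +1.00000]
B = K⁻¹H; ‖b₁‖=1.699899, ‖b₂‖=1.699899; λ = 2/(‖b₁‖+‖b₂‖) = 0.588270, sign → tz>0 ⇒ λ=+0.588270
r₁ = λ·B[:,0] = (+0.97727,+0.06273,+0.20252); r₂ = λ·B[:,1] = (-0.09130,+0.98664,+0.13495)
r₃ = r₁×r₂ = (-0.19135,-0.15037,+0.96994); SVD([r₁ r₂ r₃]) → R = UVᵀ:
  R  [+0.97727 -0.09130 -0.19135]
  R  [+0.06273 +0.98664 -0.15037]
  R  [+0.20252 +0.13495 +0.96994]
t = (-0.05597, +0.07078, +0.58827) m
tr R = 2.933841; θ = arccos((tr R − 1)/2) = 0.257928 rad = 14.778°
axis k = ((R−Rᵀ)₃₂, (R−Rᵀ)₁₃, (R−Rᵀ)₂₁) / (2 sinθ) = (+0.559271, -0.772046, +0.301929)
rvec = θ·k = (+0.144252, -0.199133, +0.077876)

rvec=(0.1443, -0.1991, 0.0779) tvec=(-0.0560, 0.0708, 0.5883)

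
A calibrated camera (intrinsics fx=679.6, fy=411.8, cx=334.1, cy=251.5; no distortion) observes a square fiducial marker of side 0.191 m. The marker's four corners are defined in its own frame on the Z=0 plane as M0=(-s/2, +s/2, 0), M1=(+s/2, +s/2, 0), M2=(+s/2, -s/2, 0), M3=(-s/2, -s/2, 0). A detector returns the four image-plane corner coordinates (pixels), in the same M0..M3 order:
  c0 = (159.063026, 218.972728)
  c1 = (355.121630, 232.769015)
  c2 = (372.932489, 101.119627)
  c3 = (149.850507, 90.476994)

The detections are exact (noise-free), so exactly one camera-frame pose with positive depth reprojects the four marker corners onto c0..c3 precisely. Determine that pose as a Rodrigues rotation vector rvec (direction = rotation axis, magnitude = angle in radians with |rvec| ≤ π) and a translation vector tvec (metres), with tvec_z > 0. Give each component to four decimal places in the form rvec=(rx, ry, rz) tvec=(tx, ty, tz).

rvec=(0.4135, 0.1389, 0.0950) tvec=(-0.0685, -0.1273, 0.6054)

Intrinsics K: fx=679.6, fy=411.8, cx=334.1, cy=251.5
Marker side s = 0.191 m; corners in marker frame (Z=0):
  M0 = (-0.0955, +0.0955, 0)
  M1 = (+0.0955, +0.0955, 0)
  M2 = (+0.0955, -0.0955, 0)
  M3 = (-0.0955, -0.0955, 0)
Detected image corners:
  c0 = (159.063026, 218.972728) px
  c1 = (355.121630, 232.769015) px
  c2 = (372.932489, 101.119627) px
  c3 = (149.850507, 90.476994) px
Planar DLT: solve 8×8 A·h = b for H (H[2,2]=1):
  H  [+1043.43731 +152.78203 +257.20284]
  H  [+33.94762 +788.81305 +164.89263]
  H  [-0.19000 +0.67122 +1.00000]
B = K⁻¹H; ‖b₁‖=1.651785, ‖b₂‖=1.651785; λ = 2/(‖b₁‖+‖b₂‖) = 0.605406, sign → tz>0 ⇒ λ=+0.605406
r₁ = λ·B[:,0] = (+0.98607,+0.12016,-0.11502); r₂ = λ·B[:,1] = (-0.06367,+0.91149,+0.40636)
r₃ = r₁×r₂ = (+0.15367,-0.39337,+0.90645); SVD([r₁ r₂ r₃]) → R = UVᵀ:
  R  [+0.98607 -0.06367 +0.15367]
  R  [+0.12016 +0.91149 -0.39337]
  R  [-0.11502 +0.40636 +0.90645]
t = (-0.06850, -0.12733, +0.60541) m
tr R = 2.804007; θ = arccos((tr R − 1)/2) = 0.446408 rad = 25.577°
axis k = ((R−Rᵀ)₃₂, (R−Rᵀ)₁₃, (R−Rᵀ)₂₁) / (2 sinθ) = (+0.926196, +0.311185, +0.212895)
rvec = θ·k = (+0.413462, +0.138915, +0.095038)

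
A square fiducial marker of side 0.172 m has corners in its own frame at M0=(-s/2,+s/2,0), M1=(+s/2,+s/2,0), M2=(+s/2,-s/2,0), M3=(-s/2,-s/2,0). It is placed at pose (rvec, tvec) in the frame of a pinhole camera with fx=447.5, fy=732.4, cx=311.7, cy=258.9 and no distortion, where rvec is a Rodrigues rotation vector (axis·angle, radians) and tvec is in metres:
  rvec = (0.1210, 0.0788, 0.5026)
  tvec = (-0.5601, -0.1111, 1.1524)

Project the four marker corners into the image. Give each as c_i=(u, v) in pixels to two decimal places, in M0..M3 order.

Intrinsics K: fx=447.5, fy=732.4, cx=311.7, cy=258.9
Marker side s = 0.172 m; corners in marker frame (Z=0):
  M0 = (-0.0860, +0.0860, 0)
  M1 = (+0.0860, +0.0860, 0)
  M2 = (+0.0860, -0.0860, 0)
  M3 = (-0.0860, -0.0860, 0)
rvec = (0.1210, 0.0788, 0.5026), |rvec| = θ = 0.52293 rad = 29.962°
Rodrigues: sinθ=0.49942, 1−cosθ=0.13364; R = I + sinθ·[k]× + (1−cosθ)·[k]×²:
    [+0.87351 -0.47534 +0.10498]
    [+0.48466 +0.86939 -0.09620]
    [-0.04554 +0.13492 +0.98981]
t = (-0.5601, -0.1111, 1.1524) m
M0: Pc = R·M0+t = (-0.67610, -0.07801, +1.16792); u = 447.5·(-0.67610)/1.16792 + 311.7 = 52.6447, v = 732.4·(-0.07801)/1.16792 + 258.9 = 209.9780
M1: Pc = R·M1+t = (-0.52586, +0.00535, +1.16009); u = 447.5·(-0.52586)/1.16009 + 311.7 = 108.8520, v = 732.4·(+0.00535)/1.16009 + 258.9 = 262.2770
M2: Pc = R·M2+t = (-0.44410, -0.14419, +1.13688); u = 447.5·(-0.44410)/1.13688 + 311.7 = 136.8938, v = 732.4·(-0.14419)/1.13688 + 258.9 = 166.0122
M3: Pc = R·M3+t = (-0.59434, -0.22755, +1.14471); u = 447.5·(-0.59434)/1.14471 + 311.7 = 79.3551, v = 732.4·(-0.22755)/1.14471 + 258.9 = 113.3117

c0=(52.64, 209.98) c1=(108.85, 262.28) c2=(136.89, 166.01) c3=(79.36, 113.31)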